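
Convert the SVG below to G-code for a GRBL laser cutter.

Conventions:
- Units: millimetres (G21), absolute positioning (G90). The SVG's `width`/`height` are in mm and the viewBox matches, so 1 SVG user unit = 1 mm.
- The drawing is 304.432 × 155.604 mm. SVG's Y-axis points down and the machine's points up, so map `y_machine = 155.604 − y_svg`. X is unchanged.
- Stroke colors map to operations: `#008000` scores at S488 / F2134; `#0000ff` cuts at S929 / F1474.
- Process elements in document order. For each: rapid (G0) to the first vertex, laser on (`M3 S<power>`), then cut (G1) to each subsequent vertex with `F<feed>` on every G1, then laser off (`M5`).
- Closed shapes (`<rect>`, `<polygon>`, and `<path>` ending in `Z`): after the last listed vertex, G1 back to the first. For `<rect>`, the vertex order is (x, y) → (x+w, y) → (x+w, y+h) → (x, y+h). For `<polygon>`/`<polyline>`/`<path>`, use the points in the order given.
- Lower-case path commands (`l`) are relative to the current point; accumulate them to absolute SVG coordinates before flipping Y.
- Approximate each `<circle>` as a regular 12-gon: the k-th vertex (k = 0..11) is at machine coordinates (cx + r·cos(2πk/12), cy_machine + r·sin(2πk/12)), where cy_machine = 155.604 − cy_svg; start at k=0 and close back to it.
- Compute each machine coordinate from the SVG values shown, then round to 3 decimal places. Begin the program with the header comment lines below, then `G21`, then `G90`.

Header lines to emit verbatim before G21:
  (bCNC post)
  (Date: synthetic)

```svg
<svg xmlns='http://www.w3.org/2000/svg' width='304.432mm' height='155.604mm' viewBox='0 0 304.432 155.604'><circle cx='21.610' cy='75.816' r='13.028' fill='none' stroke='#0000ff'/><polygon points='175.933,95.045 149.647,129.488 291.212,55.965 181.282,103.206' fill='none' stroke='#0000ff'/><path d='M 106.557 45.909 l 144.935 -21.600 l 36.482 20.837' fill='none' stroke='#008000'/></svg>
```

(bCNC post)
(Date: synthetic)
G21
G90
G0 X34.638 Y79.788
M3 S929
G1 X32.893 Y86.302 F1474
G1 X28.124 Y91.071 F1474
G1 X21.610 Y92.816 F1474
G1 X15.096 Y91.071 F1474
G1 X10.327 Y86.302 F1474
G1 X8.582 Y79.788 F1474
G1 X10.327 Y73.274 F1474
G1 X15.096 Y68.505 F1474
G1 X21.610 Y66.760 F1474
G1 X28.124 Y68.505 F1474
G1 X32.893 Y73.274 F1474
G1 X34.638 Y79.788 F1474
M5
G0 X175.933 Y60.559
M3 S929
G1 X149.647 Y26.116 F1474
G1 X291.212 Y99.639 F1474
G1 X181.282 Y52.398 F1474
G1 X175.933 Y60.559 F1474
M5
G0 X106.557 Y109.695
M3 S488
G1 X251.492 Y131.295 F2134
G1 X287.974 Y110.458 F2134
M5

Since the viewBox matches the mm dimensions, user units are millimetres directly. The only transform is the Y-flip y_m = 155.604 − y_svg.

Shape 1 is a circle drawn with `<circle>`. Its stroke #0000ff means cut at S929, F1474. After flipping Y the toolpath is (34.638,79.788) → (32.893,86.302) → (28.124,91.071) → (21.610,92.816) → (15.096,91.071) → (10.327,86.302) → (8.582,79.788) → (10.327,73.274) → (15.096,68.505) → (21.610,66.760) → (28.124,68.505) → (32.893,73.274) → (34.638,79.788), returning to the start.

Shape 2 is a closed polygon drawn with `<polygon>`. Its stroke #0000ff means cut at S929, F1474. After flipping Y the toolpath is (175.933,60.559) → (149.647,26.116) → (291.212,99.639) → (181.282,52.398) → (175.933,60.559), returning to the start.

Shape 3 is a open polyline drawn with `<path>`. Its stroke #008000 means score at S488, F2134. After flipping Y the toolpath is (106.557,109.695) → (251.492,131.295) → (287.974,110.458).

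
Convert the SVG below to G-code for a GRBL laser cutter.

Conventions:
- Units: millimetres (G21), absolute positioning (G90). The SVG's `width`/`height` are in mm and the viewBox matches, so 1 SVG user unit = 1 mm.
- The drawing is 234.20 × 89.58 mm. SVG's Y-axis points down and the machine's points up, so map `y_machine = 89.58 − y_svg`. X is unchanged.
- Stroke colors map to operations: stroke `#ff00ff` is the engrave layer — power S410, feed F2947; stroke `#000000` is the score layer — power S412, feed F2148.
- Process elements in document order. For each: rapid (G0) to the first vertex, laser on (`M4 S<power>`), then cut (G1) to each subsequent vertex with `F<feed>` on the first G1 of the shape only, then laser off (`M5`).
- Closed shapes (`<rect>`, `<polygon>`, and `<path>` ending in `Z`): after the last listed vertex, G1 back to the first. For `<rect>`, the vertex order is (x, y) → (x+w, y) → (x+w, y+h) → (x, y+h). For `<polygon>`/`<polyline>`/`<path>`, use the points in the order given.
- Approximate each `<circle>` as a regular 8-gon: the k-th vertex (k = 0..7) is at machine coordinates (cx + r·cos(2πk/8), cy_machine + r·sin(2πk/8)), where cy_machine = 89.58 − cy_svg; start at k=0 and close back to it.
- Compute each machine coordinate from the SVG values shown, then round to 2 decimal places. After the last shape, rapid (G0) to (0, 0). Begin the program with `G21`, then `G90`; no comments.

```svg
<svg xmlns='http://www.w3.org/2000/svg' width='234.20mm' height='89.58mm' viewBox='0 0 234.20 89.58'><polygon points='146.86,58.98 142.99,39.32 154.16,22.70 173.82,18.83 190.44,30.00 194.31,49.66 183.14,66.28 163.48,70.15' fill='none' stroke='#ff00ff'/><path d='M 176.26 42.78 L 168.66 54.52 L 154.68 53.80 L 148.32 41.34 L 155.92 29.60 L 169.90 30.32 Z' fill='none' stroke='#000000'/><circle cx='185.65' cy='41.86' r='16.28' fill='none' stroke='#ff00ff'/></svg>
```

G21
G90
G0 X146.86 Y30.60
M4 S410
G1 X142.99 Y50.26 F2947
G1 X154.16 Y66.88
G1 X173.82 Y70.75
G1 X190.44 Y59.58
G1 X194.31 Y39.92
G1 X183.14 Y23.30
G1 X163.48 Y19.43
G1 X146.86 Y30.60
M5
G0 X176.26 Y46.80
M4 S412
G1 X168.66 Y35.06 F2148
G1 X154.68 Y35.78
G1 X148.32 Y48.24
G1 X155.92 Y59.98
G1 X169.90 Y59.26
G1 X176.26 Y46.80
M5
G0 X201.93 Y47.72
M4 S410
G1 X197.16 Y59.23 F2947
G1 X185.65 Y64.00
G1 X174.14 Y59.23
G1 X169.37 Y47.72
G1 X174.14 Y36.21
G1 X185.65 Y31.44
G1 X197.16 Y36.21
G1 X201.93 Y47.72
M5
G0 X0.00 Y0.00

viewBox `0 0 234.20 89.58` with mm width/height → 1 unit = 1 mm. Flip: y_m = 89.58 − y_svg.

**Shape 1** — `<polygon>` regular polygon, stroke `#ff00ff` → engrave (S410, F2947). Machine vertices: (146.86,30.60) → (142.99,50.26) → (154.16,66.88) → (173.82,70.75) → (190.44,59.58) → (194.31,39.92) → (183.14,23.30) → (163.48,19.43) → (146.86,30.60). Closed: final G1 returns to the first vertex.

**Shape 2** — `<path>` regular polygon, stroke `#000000` → score (S412, F2148). Machine vertices: (176.26,46.80) → (168.66,35.06) → (154.68,35.78) → (148.32,48.24) → (155.92,59.98) → (169.90,59.26) → (176.26,46.80). Closed: final G1 returns to the first vertex.

**Shape 3** — `<circle>` circle, stroke `#ff00ff` → engrave (S410, F2947). Machine vertices: (201.93,47.72) → (197.16,59.23) → (185.65,64.00) → (174.14,59.23) → (169.37,47.72) → (174.14,36.21) → (185.65,31.44) → (197.16,36.21) → (201.93,47.72). Closed: final G1 returns to the first vertex.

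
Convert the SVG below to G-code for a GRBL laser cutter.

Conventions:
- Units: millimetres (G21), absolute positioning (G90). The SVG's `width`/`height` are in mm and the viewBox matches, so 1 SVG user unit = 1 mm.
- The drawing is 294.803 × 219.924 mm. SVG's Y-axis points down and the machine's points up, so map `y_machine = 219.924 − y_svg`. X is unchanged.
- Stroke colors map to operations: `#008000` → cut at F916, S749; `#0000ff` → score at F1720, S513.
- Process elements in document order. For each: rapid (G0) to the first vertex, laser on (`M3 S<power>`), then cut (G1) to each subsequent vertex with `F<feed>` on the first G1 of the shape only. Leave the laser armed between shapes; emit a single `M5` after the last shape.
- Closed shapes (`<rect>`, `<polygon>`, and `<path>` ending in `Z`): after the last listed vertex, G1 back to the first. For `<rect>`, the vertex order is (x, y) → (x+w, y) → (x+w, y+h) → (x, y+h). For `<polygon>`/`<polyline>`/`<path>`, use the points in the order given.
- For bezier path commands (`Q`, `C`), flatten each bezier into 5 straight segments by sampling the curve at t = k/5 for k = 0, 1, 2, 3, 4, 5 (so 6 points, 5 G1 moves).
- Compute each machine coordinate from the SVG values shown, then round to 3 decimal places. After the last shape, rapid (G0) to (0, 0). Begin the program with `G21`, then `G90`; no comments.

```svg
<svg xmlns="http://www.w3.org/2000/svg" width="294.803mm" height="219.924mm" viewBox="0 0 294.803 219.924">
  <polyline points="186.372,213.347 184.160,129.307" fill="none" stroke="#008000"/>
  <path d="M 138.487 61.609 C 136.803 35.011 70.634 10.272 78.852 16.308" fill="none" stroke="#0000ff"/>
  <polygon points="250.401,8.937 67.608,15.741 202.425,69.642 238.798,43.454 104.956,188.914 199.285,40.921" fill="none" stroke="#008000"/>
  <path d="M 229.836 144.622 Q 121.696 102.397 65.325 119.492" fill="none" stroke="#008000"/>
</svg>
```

viewBox `0 0 294.803 219.924` with mm width/height → 1 unit = 1 mm. Flip: y_m = 219.924 − y_svg.

**Shape 1** — `<polyline>` line segment, stroke `#008000` → cut (S749, F916). Machine vertices: (186.372,6.577) → (184.160,90.617). Open path.

**Shape 2** — `<path>` cubic bezier, stroke `#0000ff` → score (S513, F1720). Control points (SVG): P0=(138.487,61.609), P1=(136.803,35.011), P2=(70.634,10.272), P3=(78.852,16.308); sampled at t=k/5. Machine vertices: (138.487,158.315) → (130.849,173.819) → (114.401,187.490) → (95.808,197.938) → (81.737,203.776) → (78.852,203.616). Open path.

**Shape 3** — `<polygon>` closed polygon, stroke `#008000` → cut (S749, F916). Machine vertices: (250.401,210.987) → (67.608,204.183) → (202.425,150.282) → (238.798,176.470) → (104.956,31.010) → (199.285,179.003) → (250.401,210.987). Closed: final G1 returns to the first vertex.

**Shape 4** — `<path>` quadratic bezier, stroke `#008000` → cut (S749, F916). Control points (SVG): P0=(229.836,144.622), P1=(121.696,102.397), P2=(65.325,119.492); sampled at t=k/5. Machine vertices: (229.836,75.302) → (188.651,89.819) → (151.607,99.591) → (118.705,104.617) → (89.944,104.897) → (65.325,100.432). Open path.

G21
G90
G0 X186.372 Y6.577
M3 S749
G1 X184.160 Y90.617 F916
G0 X138.487 Y158.315
M3 S513
G1 X130.849 Y173.819 F1720
G1 X114.401 Y187.490
G1 X95.808 Y197.938
G1 X81.737 Y203.776
G1 X78.852 Y203.616
G0 X250.401 Y210.987
M3 S749
G1 X67.608 Y204.183 F916
G1 X202.425 Y150.282
G1 X238.798 Y176.470
G1 X104.956 Y31.010
G1 X199.285 Y179.003
G1 X250.401 Y210.987
G0 X229.836 Y75.302
M3 S749
G1 X188.651 Y89.819 F916
G1 X151.607 Y99.591
G1 X118.705 Y104.617
G1 X89.944 Y104.897
G1 X65.325 Y100.432
M5
G0 X0.000 Y0.000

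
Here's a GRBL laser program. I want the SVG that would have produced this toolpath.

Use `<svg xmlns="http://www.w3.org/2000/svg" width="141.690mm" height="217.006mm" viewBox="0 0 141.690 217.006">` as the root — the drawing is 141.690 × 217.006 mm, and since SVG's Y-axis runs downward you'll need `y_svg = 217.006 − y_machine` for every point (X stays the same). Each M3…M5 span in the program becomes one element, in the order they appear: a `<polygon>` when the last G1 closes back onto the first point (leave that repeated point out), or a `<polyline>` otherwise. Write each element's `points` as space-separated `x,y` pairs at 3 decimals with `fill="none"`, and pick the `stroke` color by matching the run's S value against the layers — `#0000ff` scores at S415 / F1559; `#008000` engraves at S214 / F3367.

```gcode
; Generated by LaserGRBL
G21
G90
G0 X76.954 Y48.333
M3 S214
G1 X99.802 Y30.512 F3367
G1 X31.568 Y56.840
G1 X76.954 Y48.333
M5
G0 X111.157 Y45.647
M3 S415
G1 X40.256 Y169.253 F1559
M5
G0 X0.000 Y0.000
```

Machine Y-up, SVG Y-down with viewBox height 217.006, so y_svg = 217.006 − y_machine; X carries over.

Run 1: the run's S214 means `#008000` (engrave). The run returns to its start, so emit a `<polygon>` with points (Y-flipped): 76.954,168.673 99.802,186.494 31.568,160.166.

Run 2: power S415 maps to stroke `#0000ff` (score). The run is open, so emit a `<polyline>` with points (Y-flipped): 111.157,171.359 40.256,47.753.

<svg xmlns="http://www.w3.org/2000/svg" width="141.690mm" height="217.006mm" viewBox="0 0 141.690 217.006">
  <polygon points="76.954,168.673 99.802,186.494 31.568,160.166" fill="none" stroke="#008000"/>
  <polyline points="111.157,171.359 40.256,47.753" fill="none" stroke="#0000ff"/>
</svg>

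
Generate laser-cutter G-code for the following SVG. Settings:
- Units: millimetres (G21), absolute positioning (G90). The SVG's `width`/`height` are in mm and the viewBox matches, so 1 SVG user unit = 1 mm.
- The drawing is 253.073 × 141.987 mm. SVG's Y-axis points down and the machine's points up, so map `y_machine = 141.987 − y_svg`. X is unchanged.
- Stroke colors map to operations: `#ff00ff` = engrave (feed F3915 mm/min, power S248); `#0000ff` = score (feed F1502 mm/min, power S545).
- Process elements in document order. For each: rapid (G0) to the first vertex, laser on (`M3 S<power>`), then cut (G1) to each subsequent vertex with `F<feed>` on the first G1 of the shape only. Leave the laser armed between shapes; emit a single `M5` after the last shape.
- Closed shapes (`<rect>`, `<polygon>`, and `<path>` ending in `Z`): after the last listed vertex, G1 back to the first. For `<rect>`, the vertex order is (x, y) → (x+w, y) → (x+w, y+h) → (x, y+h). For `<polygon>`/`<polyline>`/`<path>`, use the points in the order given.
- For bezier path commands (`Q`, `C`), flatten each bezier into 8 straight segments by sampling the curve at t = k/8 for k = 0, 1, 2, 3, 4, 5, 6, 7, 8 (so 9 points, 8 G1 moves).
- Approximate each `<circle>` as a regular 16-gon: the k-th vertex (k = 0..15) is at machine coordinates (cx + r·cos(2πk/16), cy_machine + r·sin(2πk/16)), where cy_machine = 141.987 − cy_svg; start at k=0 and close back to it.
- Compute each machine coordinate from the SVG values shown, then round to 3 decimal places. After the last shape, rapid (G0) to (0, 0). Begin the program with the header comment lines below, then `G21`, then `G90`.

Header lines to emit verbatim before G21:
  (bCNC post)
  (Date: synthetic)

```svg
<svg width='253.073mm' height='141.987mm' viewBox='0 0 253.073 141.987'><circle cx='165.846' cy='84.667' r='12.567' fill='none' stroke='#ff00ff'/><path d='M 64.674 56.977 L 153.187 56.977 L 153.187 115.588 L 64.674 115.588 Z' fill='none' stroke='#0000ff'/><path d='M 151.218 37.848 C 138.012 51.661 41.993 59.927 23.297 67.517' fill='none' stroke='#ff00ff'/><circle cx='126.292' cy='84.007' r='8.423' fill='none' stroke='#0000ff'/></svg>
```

Since the viewBox matches the mm dimensions, user units are millimetres directly. The only transform is the Y-flip y_m = 141.987 − y_svg.

Shape 1 is a circle drawn with `<circle>`. Its stroke #ff00ff means engrave at S248, F3915. After flipping Y the toolpath is (178.413,57.320) → (177.456,62.129) → (174.732,66.206) → (170.655,68.930) → (165.846,69.887) → (161.037,68.930) → (156.960,66.206) → (154.236,62.129) → (153.279,57.320) → (154.236,52.511) → (156.960,48.434) → (161.037,45.710) → (165.846,44.753) → (170.655,45.710) → (174.732,48.434) → (177.456,52.511) → (178.413,57.320), returning to the start.

Shape 2 is a rectangle drawn with `<path>`. Its stroke #0000ff means score at S545, F1502. After flipping Y the toolpath is (64.674,85.010) → (153.187,85.010) → (153.187,26.399) → (64.674,26.399) → (64.674,85.010), returning to the start.

Shape 3 is a cubic bezier drawn with `<path>`. Its stroke #ff00ff means engrave at S248, F3915. After flipping Y the toolpath is (151.218,104.139) → (142.697,99.210) → (128.288,94.743) → (109.869,90.683) → (89.316,86.971) → (68.506,83.551) → (49.315,80.365) → (33.620,77.357) → (23.297,74.470).

Shape 4 is a circle drawn with `<circle>`. Its stroke #0000ff means score at S545, F1502. After flipping Y the toolpath is (134.715,57.980) → (134.074,61.203) → (132.248,63.936) → (129.515,65.762) → (126.292,66.403) → (123.069,65.762) → (120.336,63.936) → (118.510,61.203) → (117.869,57.980) → (118.510,54.757) → (120.336,52.024) → (123.069,50.198) → (126.292,49.557) → (129.515,50.198) → (132.248,52.024) → (134.074,54.757) → (134.715,57.980), returning to the start.

(bCNC post)
(Date: synthetic)
G21
G90
G0 X178.413 Y57.320
M3 S248
G1 X177.456 Y62.129 F3915
G1 X174.732 Y66.206
G1 X170.655 Y68.930
G1 X165.846 Y69.887
G1 X161.037 Y68.930
G1 X156.960 Y66.206
G1 X154.236 Y62.129
G1 X153.279 Y57.320
G1 X154.236 Y52.511
G1 X156.960 Y48.434
G1 X161.037 Y45.710
G1 X165.846 Y44.753
G1 X170.655 Y45.710
G1 X174.732 Y48.434
G1 X177.456 Y52.511
G1 X178.413 Y57.320
G0 X64.674 Y85.010
M3 S545
G1 X153.187 Y85.010 F1502
G1 X153.187 Y26.399
G1 X64.674 Y26.399
G1 X64.674 Y85.010
G0 X151.218 Y104.139
M3 S248
G1 X142.697 Y99.210 F3915
G1 X128.288 Y94.743
G1 X109.869 Y90.683
G1 X89.316 Y86.971
G1 X68.506 Y83.551
G1 X49.315 Y80.365
G1 X33.620 Y77.357
G1 X23.297 Y74.470
G0 X134.715 Y57.980
M3 S545
G1 X134.074 Y61.203 F1502
G1 X132.248 Y63.936
G1 X129.515 Y65.762
G1 X126.292 Y66.403
G1 X123.069 Y65.762
G1 X120.336 Y63.936
G1 X118.510 Y61.203
G1 X117.869 Y57.980
G1 X118.510 Y54.757
G1 X120.336 Y52.024
G1 X123.069 Y50.198
G1 X126.292 Y49.557
G1 X129.515 Y50.198
G1 X132.248 Y52.024
G1 X134.074 Y54.757
G1 X134.715 Y57.980
M5
G0 X0.000 Y0.000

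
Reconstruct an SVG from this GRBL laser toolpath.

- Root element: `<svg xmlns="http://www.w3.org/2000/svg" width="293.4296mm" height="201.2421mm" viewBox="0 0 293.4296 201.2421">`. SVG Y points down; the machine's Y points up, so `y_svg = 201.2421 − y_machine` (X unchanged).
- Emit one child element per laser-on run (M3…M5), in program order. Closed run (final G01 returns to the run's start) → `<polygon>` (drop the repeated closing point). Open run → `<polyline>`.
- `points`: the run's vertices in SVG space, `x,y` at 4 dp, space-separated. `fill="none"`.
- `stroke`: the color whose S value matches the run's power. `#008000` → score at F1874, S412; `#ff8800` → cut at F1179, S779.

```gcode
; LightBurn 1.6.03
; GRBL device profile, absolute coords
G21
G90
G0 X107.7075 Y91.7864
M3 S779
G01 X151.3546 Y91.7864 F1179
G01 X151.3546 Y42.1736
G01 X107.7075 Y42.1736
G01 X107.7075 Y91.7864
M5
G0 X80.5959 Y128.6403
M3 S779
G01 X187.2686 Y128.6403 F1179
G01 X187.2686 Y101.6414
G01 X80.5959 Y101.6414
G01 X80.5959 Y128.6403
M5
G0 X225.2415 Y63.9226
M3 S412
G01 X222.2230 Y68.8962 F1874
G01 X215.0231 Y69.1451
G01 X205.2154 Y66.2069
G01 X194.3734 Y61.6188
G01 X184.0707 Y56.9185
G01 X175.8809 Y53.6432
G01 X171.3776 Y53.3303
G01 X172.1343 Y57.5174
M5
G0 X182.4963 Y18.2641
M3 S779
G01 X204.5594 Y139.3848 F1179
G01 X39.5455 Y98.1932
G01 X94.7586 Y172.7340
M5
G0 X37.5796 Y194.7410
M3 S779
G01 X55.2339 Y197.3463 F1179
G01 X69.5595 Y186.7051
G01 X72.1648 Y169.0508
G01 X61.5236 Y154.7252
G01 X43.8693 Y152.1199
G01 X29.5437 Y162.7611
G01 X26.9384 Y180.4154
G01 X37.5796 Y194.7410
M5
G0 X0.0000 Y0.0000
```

Each laser-on run becomes one SVG element. Flip Y back into SVG space with y_svg = 201.2421 − y_machine.

Run 1: power S779 maps to stroke `#ff8800` (cut). The run returns to its start, so emit a `<polygon>` with points (Y-flipped): 107.7075,109.4557 151.3546,109.4557 151.3546,159.0685 107.7075,159.0685.

Run 2: S779 ⇒ cut layer `#ff8800`. The run returns to its start, so emit a `<polygon>` with points (Y-flipped): 80.5959,72.6018 187.2686,72.6018 187.2686,99.6007 80.5959,99.6007.

Run 3: power S412 maps to stroke `#008000` (score). The run is open, so emit a `<polyline>` with points (Y-flipped): 225.2415,137.3195 222.2230,132.3459 215.0231,132.0970 205.2154,135.0352 194.3734,139.6233 184.0707,144.3236 175.8809,147.5989 171.3776,147.9118 172.1343,143.7247.

Run 4: the run's S779 means `#ff8800` (cut). The run is open, so emit a `<polyline>` with points (Y-flipped): 182.4963,182.9780 204.5594,61.8573 39.5455,103.0489 94.7586,28.5081.

Run 5: S779 ⇒ cut layer `#ff8800`. The run returns to its start, so emit a `<polygon>` with points (Y-flipped): 37.5796,6.5011 55.2339,3.8958 69.5595,14.5370 72.1648,32.1913 61.5236,46.5169 43.8693,49.1222 29.5437,38.4810 26.9384,20.8267.

<svg xmlns="http://www.w3.org/2000/svg" width="293.4296mm" height="201.2421mm" viewBox="0 0 293.4296 201.2421">
  <polygon points="107.7075,109.4557 151.3546,109.4557 151.3546,159.0685 107.7075,159.0685" fill="none" stroke="#ff8800"/>
  <polygon points="80.5959,72.6018 187.2686,72.6018 187.2686,99.6007 80.5959,99.6007" fill="none" stroke="#ff8800"/>
  <polyline points="225.2415,137.3195 222.2230,132.3459 215.0231,132.0970 205.2154,135.0352 194.3734,139.6233 184.0707,144.3236 175.8809,147.5989 171.3776,147.9118 172.1343,143.7247" fill="none" stroke="#008000"/>
  <polyline points="182.4963,182.9780 204.5594,61.8573 39.5455,103.0489 94.7586,28.5081" fill="none" stroke="#ff8800"/>
  <polygon points="37.5796,6.5011 55.2339,3.8958 69.5595,14.5370 72.1648,32.1913 61.5236,46.5169 43.8693,49.1222 29.5437,38.4810 26.9384,20.8267" fill="none" stroke="#ff8800"/>
</svg>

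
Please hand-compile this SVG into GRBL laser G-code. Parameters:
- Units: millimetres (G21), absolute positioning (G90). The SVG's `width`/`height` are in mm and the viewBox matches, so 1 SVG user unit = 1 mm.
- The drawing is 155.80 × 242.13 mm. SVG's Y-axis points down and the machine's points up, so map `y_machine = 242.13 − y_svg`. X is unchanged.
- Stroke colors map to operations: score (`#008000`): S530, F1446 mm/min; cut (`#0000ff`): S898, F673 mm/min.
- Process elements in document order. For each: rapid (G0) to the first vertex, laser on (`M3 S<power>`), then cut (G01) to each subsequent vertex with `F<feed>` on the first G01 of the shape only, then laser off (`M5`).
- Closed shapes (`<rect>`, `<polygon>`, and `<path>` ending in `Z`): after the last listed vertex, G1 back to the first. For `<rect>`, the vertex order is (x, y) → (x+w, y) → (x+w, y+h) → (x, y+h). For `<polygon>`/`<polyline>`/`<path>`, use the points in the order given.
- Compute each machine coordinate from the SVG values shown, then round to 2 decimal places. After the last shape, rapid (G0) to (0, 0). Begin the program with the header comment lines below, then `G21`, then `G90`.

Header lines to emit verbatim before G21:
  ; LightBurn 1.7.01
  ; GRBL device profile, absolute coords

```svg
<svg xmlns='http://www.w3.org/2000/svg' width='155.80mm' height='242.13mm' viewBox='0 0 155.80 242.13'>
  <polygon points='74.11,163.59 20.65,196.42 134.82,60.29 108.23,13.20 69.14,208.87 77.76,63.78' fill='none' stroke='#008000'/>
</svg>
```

1 u = 1 mm; y_m = 242.13 − y.

[1] `<polygon>` closed polygon, #008000→score S530 F1446: (74.11,78.54) → (20.65,45.71) → (134.82,181.84) → (108.23,228.93) → (69.14,33.26) → (77.76,178.35) → (74.11,78.54) (closed)

; LightBurn 1.7.01
; GRBL device profile, absolute coords
G21
G90
G0 X74.11 Y78.54
M3 S530
G01 X20.65 Y45.71 F1446
G01 X134.82 Y181.84
G01 X108.23 Y228.93
G01 X69.14 Y33.26
G01 X77.76 Y178.35
G01 X74.11 Y78.54
M5
G0 X0.00 Y0.00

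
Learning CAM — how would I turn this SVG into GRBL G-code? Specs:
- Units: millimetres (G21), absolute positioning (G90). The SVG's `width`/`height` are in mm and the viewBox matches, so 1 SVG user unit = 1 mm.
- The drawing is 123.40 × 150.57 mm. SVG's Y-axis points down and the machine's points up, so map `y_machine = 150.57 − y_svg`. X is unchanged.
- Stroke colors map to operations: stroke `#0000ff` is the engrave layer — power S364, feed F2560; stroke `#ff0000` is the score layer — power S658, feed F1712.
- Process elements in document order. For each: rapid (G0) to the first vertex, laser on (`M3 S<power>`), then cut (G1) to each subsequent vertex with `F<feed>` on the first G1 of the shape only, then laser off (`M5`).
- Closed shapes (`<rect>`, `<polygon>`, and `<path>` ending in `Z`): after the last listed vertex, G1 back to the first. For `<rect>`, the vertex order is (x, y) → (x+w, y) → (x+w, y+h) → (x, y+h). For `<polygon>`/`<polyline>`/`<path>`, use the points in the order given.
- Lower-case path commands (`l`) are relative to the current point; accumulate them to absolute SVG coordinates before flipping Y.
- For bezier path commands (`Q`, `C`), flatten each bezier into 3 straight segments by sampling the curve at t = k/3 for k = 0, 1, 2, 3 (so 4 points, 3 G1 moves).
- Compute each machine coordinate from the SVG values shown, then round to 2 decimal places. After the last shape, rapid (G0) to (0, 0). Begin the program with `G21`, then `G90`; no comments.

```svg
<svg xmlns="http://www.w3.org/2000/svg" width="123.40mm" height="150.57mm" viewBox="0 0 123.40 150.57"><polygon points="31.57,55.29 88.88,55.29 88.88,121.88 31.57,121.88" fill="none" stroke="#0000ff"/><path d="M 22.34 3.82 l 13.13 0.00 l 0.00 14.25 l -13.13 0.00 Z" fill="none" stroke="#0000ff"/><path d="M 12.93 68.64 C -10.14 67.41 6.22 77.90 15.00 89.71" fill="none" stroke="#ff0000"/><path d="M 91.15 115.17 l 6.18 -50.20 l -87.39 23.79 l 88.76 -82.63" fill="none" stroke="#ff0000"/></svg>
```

G21
G90
G0 X31.57 Y95.28
M3 S364
G1 X88.88 Y95.28 F2560
G1 X88.88 Y28.69
G1 X31.57 Y28.69
G1 X31.57 Y95.28
M5
G0 X22.34 Y146.75
M3 S364
G1 X35.47 Y146.75 F2560
G1 X35.47 Y132.50
G1 X22.34 Y132.50
G1 X22.34 Y146.75
M5
G0 X12.93 Y81.93
M3 S658
G1 X1.26 Y79.64 F1712
G1 X5.43 Y71.84
G1 X15.00 Y60.86
M5
G0 X91.15 Y35.40
M3 S658
G1 X97.33 Y85.60 F1712
G1 X9.94 Y61.81
G1 X98.70 Y144.44
M5
G0 X0.00 Y0.00

1 u = 1 mm; y_m = 150.57 − y.

[1] `<polygon>` rectangle, #0000ff→engrave S364 F2560: (31.57,95.28) → (88.88,95.28) → (88.88,28.69) → (31.57,28.69) → (31.57,95.28) (closed)

[2] `<path>` rectangle, #0000ff→engrave S364 F2560: (22.34,146.75) → (35.47,146.75) → (35.47,132.50) → (22.34,132.50) → (22.34,146.75) (closed)

[3] `<path>` cubic bezier, #ff0000→score S658 F1712: (12.93,81.93) → (1.26,79.64) → (5.43,71.84) → (15.00,60.86)

[4] `<path>` open polyline, #ff0000→score S658 F1712: (91.15,35.40) → (97.33,85.60) → (9.94,61.81) → (98.70,144.44)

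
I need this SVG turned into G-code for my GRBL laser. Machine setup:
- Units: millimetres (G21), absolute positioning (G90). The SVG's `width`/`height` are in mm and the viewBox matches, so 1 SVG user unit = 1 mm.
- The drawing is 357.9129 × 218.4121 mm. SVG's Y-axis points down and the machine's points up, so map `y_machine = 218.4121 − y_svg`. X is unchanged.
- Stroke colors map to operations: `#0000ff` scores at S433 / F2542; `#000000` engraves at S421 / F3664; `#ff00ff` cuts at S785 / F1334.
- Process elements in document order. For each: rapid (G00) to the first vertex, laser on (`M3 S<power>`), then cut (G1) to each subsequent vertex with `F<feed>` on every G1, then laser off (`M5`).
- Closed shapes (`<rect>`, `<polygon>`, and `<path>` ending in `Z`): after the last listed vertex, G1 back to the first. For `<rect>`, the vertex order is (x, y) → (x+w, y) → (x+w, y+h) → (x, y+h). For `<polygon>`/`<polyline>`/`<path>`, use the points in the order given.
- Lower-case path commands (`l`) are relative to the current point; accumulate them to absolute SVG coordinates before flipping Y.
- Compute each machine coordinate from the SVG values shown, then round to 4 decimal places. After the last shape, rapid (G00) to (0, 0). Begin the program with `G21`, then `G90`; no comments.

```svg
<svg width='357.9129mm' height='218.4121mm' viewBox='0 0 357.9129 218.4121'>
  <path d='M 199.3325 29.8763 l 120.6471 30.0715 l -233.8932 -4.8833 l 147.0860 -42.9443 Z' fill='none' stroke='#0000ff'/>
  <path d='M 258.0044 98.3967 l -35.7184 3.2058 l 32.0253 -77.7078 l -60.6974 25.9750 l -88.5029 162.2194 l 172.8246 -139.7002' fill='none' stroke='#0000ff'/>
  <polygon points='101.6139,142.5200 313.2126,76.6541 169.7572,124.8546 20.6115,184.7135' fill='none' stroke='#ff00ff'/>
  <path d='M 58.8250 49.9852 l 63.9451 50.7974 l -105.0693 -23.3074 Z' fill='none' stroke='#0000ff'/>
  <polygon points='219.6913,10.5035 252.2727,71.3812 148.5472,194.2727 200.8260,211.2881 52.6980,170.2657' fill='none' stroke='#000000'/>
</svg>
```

1 u = 1 mm; y_m = 218.4121 − y.

[1] `<path>` closed polygon, #0000ff→score S433 F2542: (199.3325,188.5358) → (319.9796,158.4643) → (86.0864,163.3476) → (233.1724,206.2919) → (199.3325,188.5358) (closed)

[2] `<path>` open polyline, #0000ff→score S433 F2542: (258.0044,120.0154) → (222.2860,116.8096) → (254.3113,194.5174) → (193.6139,168.5424) → (105.1110,6.3230) → (277.9356,146.0232)

[3] `<polygon>` closed polygon, #ff00ff→cut S785 F1334: (101.6139,75.8921) → (313.2126,141.7580) → (169.7572,93.5575) → (20.6115,33.6986) → (101.6139,75.8921) (closed)

[4] `<path>` closed polygon, #0000ff→score S433 F2542: (58.8250,168.4269) → (122.7701,117.6295) → (17.7008,140.9369) → (58.8250,168.4269) (closed)

[5] `<polygon>` closed polygon, #000000→engrave S421 F3664: (219.6913,207.9086) → (252.2727,147.0309) → (148.5472,24.1394) → (200.8260,7.1240) → (52.6980,48.1464) → (219.6913,207.9086) (closed)

G21
G90
G00 X199.3325 Y188.5358
M3 S433
G1 X319.9796 Y158.4643 F2542
G1 X86.0864 Y163.3476 F2542
G1 X233.1724 Y206.2919 F2542
G1 X199.3325 Y188.5358 F2542
M5
G00 X258.0044 Y120.0154
M3 S433
G1 X222.2860 Y116.8096 F2542
G1 X254.3113 Y194.5174 F2542
G1 X193.6139 Y168.5424 F2542
G1 X105.1110 Y6.3230 F2542
G1 X277.9356 Y146.0232 F2542
M5
G00 X101.6139 Y75.8921
M3 S785
G1 X313.2126 Y141.7580 F1334
G1 X169.7572 Y93.5575 F1334
G1 X20.6115 Y33.6986 F1334
G1 X101.6139 Y75.8921 F1334
M5
G00 X58.8250 Y168.4269
M3 S433
G1 X122.7701 Y117.6295 F2542
G1 X17.7008 Y140.9369 F2542
G1 X58.8250 Y168.4269 F2542
M5
G00 X219.6913 Y207.9086
M3 S421
G1 X252.2727 Y147.0309 F3664
G1 X148.5472 Y24.1394 F3664
G1 X200.8260 Y7.1240 F3664
G1 X52.6980 Y48.1464 F3664
G1 X219.6913 Y207.9086 F3664
M5
G00 X0.0000 Y0.0000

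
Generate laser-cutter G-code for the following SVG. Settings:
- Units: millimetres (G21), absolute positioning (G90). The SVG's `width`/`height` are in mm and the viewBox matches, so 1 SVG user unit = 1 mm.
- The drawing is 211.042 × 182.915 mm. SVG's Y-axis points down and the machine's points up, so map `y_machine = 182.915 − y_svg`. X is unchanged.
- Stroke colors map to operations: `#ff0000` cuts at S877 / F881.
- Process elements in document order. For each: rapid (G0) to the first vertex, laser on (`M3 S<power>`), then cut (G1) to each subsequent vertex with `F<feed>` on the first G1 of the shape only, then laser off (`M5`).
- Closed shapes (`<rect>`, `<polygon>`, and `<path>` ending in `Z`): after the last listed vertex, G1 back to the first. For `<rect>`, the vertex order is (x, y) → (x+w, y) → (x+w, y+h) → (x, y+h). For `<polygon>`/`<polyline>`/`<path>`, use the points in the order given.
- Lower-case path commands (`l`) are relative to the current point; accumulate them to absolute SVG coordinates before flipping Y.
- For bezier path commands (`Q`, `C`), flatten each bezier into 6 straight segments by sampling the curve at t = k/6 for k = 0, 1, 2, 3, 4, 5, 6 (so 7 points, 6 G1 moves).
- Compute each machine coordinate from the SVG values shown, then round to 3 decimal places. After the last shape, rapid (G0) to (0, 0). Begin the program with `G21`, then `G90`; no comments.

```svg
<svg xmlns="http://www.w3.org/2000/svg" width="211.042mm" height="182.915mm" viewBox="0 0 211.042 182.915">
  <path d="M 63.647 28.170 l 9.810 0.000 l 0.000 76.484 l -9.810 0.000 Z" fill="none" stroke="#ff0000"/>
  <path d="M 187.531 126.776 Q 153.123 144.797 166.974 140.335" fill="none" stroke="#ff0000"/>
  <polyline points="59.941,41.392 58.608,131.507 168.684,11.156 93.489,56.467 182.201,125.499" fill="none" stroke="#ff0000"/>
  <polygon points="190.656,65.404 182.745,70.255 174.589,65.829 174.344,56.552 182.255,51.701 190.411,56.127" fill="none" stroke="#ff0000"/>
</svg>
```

G21
G90
G0 X63.647 Y154.745
M3 S877
G1 X73.457 Y154.745 F881
G1 X73.457 Y78.261
G1 X63.647 Y78.261
G1 X63.647 Y154.745
M5
G0 X187.531 Y56.139
M3 S877
G1 X177.402 Y50.757 F881
G1 X169.954 Y46.623
G1 X165.188 Y43.739
G1 X163.102 Y42.103
G1 X163.698 Y41.717
G1 X166.974 Y42.580
M5
G0 X59.941 Y141.523
M3 S877
G1 X58.608 Y51.408 F881
G1 X168.684 Y171.759
G1 X93.489 Y126.448
G1 X182.201 Y57.416
M5
G0 X190.656 Y117.511
M3 S877
G1 X182.745 Y112.660 F881
G1 X174.589 Y117.086
G1 X174.344 Y126.363
G1 X182.255 Y131.214
G1 X190.411 Y126.788
G1 X190.656 Y117.511
M5
G0 X0.000 Y0.000

Since the viewBox matches the mm dimensions, user units are millimetres directly. The only transform is the Y-flip y_m = 182.915 − y_svg.

Shape 1 is a rectangle drawn with `<path>`. Its stroke #ff0000 means cut at S877, F881. After flipping Y the toolpath is (63.647,154.745) → (73.457,154.745) → (73.457,78.261) → (63.647,78.261) → (63.647,154.745), returning to the start.

Shape 2 is a quadratic bezier drawn with `<path>`. Its stroke #ff0000 means cut at S877, F881. After flipping Y the toolpath is (187.531,56.139) → (177.402,50.757) → (169.954,46.623) → (165.188,43.739) → (163.102,42.103) → (163.698,41.717) → (166.974,42.580).

Shape 3 is a open polyline drawn with `<polyline>`. Its stroke #ff0000 means cut at S877, F881. After flipping Y the toolpath is (59.941,141.523) → (58.608,51.408) → (168.684,171.759) → (93.489,126.448) → (182.201,57.416).

Shape 4 is a regular polygon drawn with `<polygon>`. Its stroke #ff0000 means cut at S877, F881. After flipping Y the toolpath is (190.656,117.511) → (182.745,112.660) → (174.589,117.086) → (174.344,126.363) → (182.255,131.214) → (190.411,126.788) → (190.656,117.511), returning to the start.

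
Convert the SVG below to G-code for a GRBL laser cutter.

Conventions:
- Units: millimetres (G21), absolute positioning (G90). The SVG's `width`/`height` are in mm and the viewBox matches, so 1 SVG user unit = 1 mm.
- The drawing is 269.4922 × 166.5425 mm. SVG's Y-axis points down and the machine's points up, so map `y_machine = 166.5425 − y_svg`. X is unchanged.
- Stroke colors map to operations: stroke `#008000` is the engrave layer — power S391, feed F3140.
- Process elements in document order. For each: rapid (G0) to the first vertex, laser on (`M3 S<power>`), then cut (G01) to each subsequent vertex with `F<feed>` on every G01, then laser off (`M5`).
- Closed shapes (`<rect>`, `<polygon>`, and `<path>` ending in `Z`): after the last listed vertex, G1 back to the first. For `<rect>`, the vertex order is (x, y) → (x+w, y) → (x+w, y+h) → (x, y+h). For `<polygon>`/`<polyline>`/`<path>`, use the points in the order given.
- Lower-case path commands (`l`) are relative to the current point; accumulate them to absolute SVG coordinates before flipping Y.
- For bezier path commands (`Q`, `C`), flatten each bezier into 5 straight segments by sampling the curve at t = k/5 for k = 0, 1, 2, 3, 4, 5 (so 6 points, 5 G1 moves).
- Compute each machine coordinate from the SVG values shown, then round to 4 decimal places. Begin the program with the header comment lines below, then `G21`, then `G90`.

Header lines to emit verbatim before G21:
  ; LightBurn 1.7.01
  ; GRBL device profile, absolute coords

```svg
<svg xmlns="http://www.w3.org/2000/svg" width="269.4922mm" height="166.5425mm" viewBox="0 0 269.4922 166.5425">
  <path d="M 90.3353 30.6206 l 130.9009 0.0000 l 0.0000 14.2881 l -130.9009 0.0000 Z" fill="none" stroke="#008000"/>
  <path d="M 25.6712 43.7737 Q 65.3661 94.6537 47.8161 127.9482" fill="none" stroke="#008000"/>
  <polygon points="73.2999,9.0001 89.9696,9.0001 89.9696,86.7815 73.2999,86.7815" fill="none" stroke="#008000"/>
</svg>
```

; LightBurn 1.7.01
; GRBL device profile, absolute coords
G21
G90
G0 X90.3353 Y135.9219
M3 S391
G01 X221.2362 Y135.9219 F3140
G01 X221.2362 Y121.6338 F3140
G01 X90.3353 Y121.6338 F3140
G01 X90.3353 Y135.9219 F3140
M5
G0 X25.6712 Y122.7688
M3 S391
G01 X39.2594 Y103.1202 F3140
G01 X48.2679 Y84.8785 F3140
G01 X52.6969 Y68.0436 F3140
G01 X52.5463 Y52.6155 F3140
G01 X47.8161 Y38.5943 F3140
M5
G0 X73.2999 Y157.5424
M3 S391
G01 X89.9696 Y157.5424 F3140
G01 X89.9696 Y79.7610 F3140
G01 X73.2999 Y79.7610 F3140
G01 X73.2999 Y157.5424 F3140
M5

Since the viewBox matches the mm dimensions, user units are millimetres directly. The only transform is the Y-flip y_m = 166.5425 − y_svg.

Shape 1 is a rectangle drawn with `<path>`. Its stroke #008000 means engrave at S391, F3140. After flipping Y the toolpath is (90.3353,135.9219) → (221.2362,135.9219) → (221.2362,121.6338) → (90.3353,121.6338) → (90.3353,135.9219), returning to the start.

Shape 2 is a quadratic bezier drawn with `<path>`. Its stroke #008000 means engrave at S391, F3140. After flipping Y the toolpath is (25.6712,122.7688) → (39.2594,103.1202) → (48.2679,84.8785) → (52.6969,68.0436) → (52.5463,52.6155) → (47.8161,38.5943).

Shape 3 is a rectangle drawn with `<polygon>`. Its stroke #008000 means engrave at S391, F3140. After flipping Y the toolpath is (73.2999,157.5424) → (89.9696,157.5424) → (89.9696,79.7610) → (73.2999,79.7610) → (73.2999,157.5424), returning to the start.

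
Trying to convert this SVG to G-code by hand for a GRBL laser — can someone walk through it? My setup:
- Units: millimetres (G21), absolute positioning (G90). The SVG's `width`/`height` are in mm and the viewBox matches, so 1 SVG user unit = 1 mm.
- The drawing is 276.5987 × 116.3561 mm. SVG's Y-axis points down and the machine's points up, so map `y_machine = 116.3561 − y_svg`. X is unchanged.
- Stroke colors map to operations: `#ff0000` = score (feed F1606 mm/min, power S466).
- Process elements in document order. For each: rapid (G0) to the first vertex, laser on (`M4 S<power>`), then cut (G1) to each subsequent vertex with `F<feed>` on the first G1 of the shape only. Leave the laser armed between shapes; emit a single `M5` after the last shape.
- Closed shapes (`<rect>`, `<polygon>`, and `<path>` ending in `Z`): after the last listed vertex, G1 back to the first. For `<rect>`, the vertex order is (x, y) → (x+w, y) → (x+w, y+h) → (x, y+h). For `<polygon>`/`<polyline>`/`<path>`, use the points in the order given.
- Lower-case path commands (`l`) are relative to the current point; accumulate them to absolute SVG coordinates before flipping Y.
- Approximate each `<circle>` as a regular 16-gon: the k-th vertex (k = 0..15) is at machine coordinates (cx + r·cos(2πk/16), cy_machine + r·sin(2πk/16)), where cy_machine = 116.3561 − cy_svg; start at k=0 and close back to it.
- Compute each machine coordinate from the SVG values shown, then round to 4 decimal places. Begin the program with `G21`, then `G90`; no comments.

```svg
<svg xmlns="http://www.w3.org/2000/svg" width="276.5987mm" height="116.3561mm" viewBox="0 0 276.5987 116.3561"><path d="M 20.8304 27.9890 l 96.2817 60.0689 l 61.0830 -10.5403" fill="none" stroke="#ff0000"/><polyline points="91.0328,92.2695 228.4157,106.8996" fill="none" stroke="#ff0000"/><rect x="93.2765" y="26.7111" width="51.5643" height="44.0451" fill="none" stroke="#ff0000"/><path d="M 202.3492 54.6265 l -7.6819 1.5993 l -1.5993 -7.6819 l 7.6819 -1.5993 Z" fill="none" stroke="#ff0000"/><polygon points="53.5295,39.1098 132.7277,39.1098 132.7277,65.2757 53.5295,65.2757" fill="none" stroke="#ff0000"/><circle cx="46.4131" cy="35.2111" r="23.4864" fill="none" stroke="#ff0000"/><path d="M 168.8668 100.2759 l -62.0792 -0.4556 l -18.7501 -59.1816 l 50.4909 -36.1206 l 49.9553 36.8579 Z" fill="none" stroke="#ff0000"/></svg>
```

viewBox `0 0 276.5987 116.3561` with mm width/height → 1 unit = 1 mm. Flip: y_m = 116.3561 − y_svg.

**Shape 1** — `<path>` open polyline, stroke `#ff0000` → score (S466, F1606). Machine vertices: (20.8304,88.3671) → (117.1121,28.2982) → (178.1951,38.8385). Open path.

**Shape 2** — `<polyline>` line segment, stroke `#ff0000` → score (S466, F1606). Machine vertices: (91.0328,24.0866) → (228.4157,9.4565). Open path.

**Shape 3** — `<rect>` rectangle, stroke `#ff0000` → score (S466, F1606). Machine vertices: (93.2765,89.6450) → (144.8408,89.6450) → (144.8408,45.5999) → (93.2765,45.5999) → (93.2765,89.6450). Closed: final G1 returns to the first vertex.

**Shape 4** — `<path>` regular polygon, stroke `#ff0000` → score (S466, F1606). Machine vertices: (202.3492,61.7296) → (194.6673,60.1303) → (193.0680,67.8122) → (200.7499,69.4115) → (202.3492,61.7296). Closed: final G1 returns to the first vertex.

**Shape 5** — `<polygon>` rectangle, stroke `#ff0000` → score (S466, F1606). Machine vertices: (53.5295,77.2463) → (132.7277,77.2463) → (132.7277,51.0804) → (53.5295,51.0804) → (53.5295,77.2463). Closed: final G1 returns to the first vertex.

**Shape 6** — `<circle>` circle, stroke `#ff0000` → score (S466, F1606). Machine vertices: (69.8995,81.1450) → (68.1117,90.1329) → (63.0205,97.7524) → (55.4010,102.8436) → (46.4131,104.6314) → (37.4252,102.8436) → (29.8057,97.7524) → (24.7145,90.1329) → (22.9267,81.1450) → (24.7145,72.1571) → (29.8057,64.5376) → (37.4252,59.4464) → (46.4131,57.6586) → (55.4010,59.4464) → (63.0205,64.5376) → (68.1117,72.1571) → (69.8995,81.1450). Closed: final G1 returns to the first vertex.

**Shape 7** — `<path>` regular polygon, stroke `#ff0000` → score (S466, F1606). Machine vertices: (168.8668,16.0802) → (106.7876,16.5358) → (88.0375,75.7174) → (138.5284,111.8380) → (188.4837,74.9801) → (168.8668,16.0802). Closed: final G1 returns to the first vertex.

G21
G90
G0 X20.8304 Y88.3671
M4 S466
G1 X117.1121 Y28.2982 F1606
G1 X178.1951 Y38.8385
G0 X91.0328 Y24.0866
M4 S466
G1 X228.4157 Y9.4565 F1606
G0 X93.2765 Y89.6450
M4 S466
G1 X144.8408 Y89.6450 F1606
G1 X144.8408 Y45.5999
G1 X93.2765 Y45.5999
G1 X93.2765 Y89.6450
G0 X202.3492 Y61.7296
M4 S466
G1 X194.6673 Y60.1303 F1606
G1 X193.0680 Y67.8122
G1 X200.7499 Y69.4115
G1 X202.3492 Y61.7296
G0 X53.5295 Y77.2463
M4 S466
G1 X132.7277 Y77.2463 F1606
G1 X132.7277 Y51.0804
G1 X53.5295 Y51.0804
G1 X53.5295 Y77.2463
G0 X69.8995 Y81.1450
M4 S466
G1 X68.1117 Y90.1329 F1606
G1 X63.0205 Y97.7524
G1 X55.4010 Y102.8436
G1 X46.4131 Y104.6314
G1 X37.4252 Y102.8436
G1 X29.8057 Y97.7524
G1 X24.7145 Y90.1329
G1 X22.9267 Y81.1450
G1 X24.7145 Y72.1571
G1 X29.8057 Y64.5376
G1 X37.4252 Y59.4464
G1 X46.4131 Y57.6586
G1 X55.4010 Y59.4464
G1 X63.0205 Y64.5376
G1 X68.1117 Y72.1571
G1 X69.8995 Y81.1450
G0 X168.8668 Y16.0802
M4 S466
G1 X106.7876 Y16.5358 F1606
G1 X88.0375 Y75.7174
G1 X138.5284 Y111.8380
G1 X188.4837 Y74.9801
G1 X168.8668 Y16.0802
M5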